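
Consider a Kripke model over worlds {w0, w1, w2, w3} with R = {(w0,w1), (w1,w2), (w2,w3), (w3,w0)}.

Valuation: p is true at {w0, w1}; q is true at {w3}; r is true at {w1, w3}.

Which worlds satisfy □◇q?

{w1}

w0: successors {w1}; ◇q there: w1:F. ✗
w1: successors {w2}; ◇q there: w2:T. ✓
w2: successors {w3}; ◇q there: w3:F. ✗
w3: successors {w0}; ◇q there: w0:F. ✗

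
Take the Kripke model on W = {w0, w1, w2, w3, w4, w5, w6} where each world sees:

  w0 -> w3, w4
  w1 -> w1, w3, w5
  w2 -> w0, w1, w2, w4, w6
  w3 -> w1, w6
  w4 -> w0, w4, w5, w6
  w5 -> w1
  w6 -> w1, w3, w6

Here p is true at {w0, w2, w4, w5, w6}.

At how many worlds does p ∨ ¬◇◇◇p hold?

w0: p is T, ¬◇◇◇p is F. ✓
w1: p is F, ¬◇◇◇p is F. ✗
w2: p is T, ¬◇◇◇p is F. ✓
w3: p is F, ¬◇◇◇p is F. ✗
w4: p is T, ¬◇◇◇p is F. ✓
w5: p is T, ¬◇◇◇p is F. ✓
w6: p is T, ¬◇◇◇p is F. ✓
Satisfying worlds: {w0, w2, w4, w5, w6}.

5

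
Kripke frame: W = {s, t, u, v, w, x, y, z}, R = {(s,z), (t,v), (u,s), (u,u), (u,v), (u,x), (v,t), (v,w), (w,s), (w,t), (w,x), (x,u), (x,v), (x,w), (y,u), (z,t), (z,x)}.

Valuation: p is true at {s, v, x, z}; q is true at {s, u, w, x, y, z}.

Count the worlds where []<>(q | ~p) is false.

3

s: successors {z}; <>(q | ~p) there: z:T. ✓
t: successors {v}; <>(q | ~p) there: v:T. ✓
u: successors {s, u, v, x}; <>(q | ~p) there: s:T, u:T, v:T, x:T. ✓
v: successors {t, w}; <>(q | ~p) there: t:F, w:T. ✗
w: successors {s, t, x}; <>(q | ~p) there: s:T, t:F, x:T. ✗
x: successors {u, v, w}; <>(q | ~p) there: u:T, v:T, w:T. ✓
y: successors {u}; <>(q | ~p) there: u:T. ✓
z: successors {t, x}; <>(q | ~p) there: t:F, x:T. ✗
Satisfying worlds: {s, t, u, x, y}.
So []<>(q | ~p) fails at the other 3 worlds.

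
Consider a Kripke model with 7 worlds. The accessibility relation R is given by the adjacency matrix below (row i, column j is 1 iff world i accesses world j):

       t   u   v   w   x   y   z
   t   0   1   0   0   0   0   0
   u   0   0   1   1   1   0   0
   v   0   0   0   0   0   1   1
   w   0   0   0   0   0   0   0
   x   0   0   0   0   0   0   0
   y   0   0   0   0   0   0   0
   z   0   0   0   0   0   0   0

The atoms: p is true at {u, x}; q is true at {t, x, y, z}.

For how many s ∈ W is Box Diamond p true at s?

5

t: successors {u}; Diamond p there: u:T. ✓
u: successors {v, w, x}; Diamond p there: v:F, w:F, x:F. ✗
v: successors {y, z}; Diamond p there: y:F, z:F. ✗
w: no successors, so Box Diamond p holds vacuously. ✓
x: no successors, so Box Diamond p holds vacuously. ✓
y: no successors, so Box Diamond p holds vacuously. ✓
z: no successors, so Box Diamond p holds vacuously. ✓
Satisfying worlds: {t, w, x, y, z}.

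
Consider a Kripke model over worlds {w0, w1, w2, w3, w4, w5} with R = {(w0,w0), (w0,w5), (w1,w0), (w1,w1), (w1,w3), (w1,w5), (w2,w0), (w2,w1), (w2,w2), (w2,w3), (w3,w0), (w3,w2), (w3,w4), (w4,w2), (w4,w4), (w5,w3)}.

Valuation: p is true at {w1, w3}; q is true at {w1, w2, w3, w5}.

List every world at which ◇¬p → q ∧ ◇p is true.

w0: ◇¬p is T, q ∧ ◇p is F. ✗
w1: ◇¬p is T, q ∧ ◇p is T. ✓
w2: ◇¬p is T, q ∧ ◇p is T. ✓
w3: ◇¬p is T, q ∧ ◇p is F. ✗
w4: ◇¬p is T, q ∧ ◇p is F. ✗
w5: ◇¬p is F, q ∧ ◇p is T. ✓

{w1, w2, w5}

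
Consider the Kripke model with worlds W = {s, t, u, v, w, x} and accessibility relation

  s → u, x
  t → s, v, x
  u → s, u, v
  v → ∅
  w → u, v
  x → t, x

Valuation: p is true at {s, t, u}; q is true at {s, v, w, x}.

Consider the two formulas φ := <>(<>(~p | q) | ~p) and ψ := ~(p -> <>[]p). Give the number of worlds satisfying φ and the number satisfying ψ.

For <>(<>(~p | q) | ~p):
s: successors {u, x}; <>(~p | q) | ~p there: u:T, x:T. ✓
t: successors {s, v, x}; <>(~p | q) | ~p there: s:T, v:T, x:T. ✓
u: successors {s, u, v}; <>(~p | q) | ~p there: s:T, u:T, v:T. ✓
v: no successors, so <>(<>(~p | q) | ~p) fails. ✗
w: successors {u, v}; <>(~p | q) | ~p there: u:T, v:T. ✓
x: successors {t, x}; <>(~p | q) | ~p there: t:T, x:T. ✓
— 5 worlds.
For ~(p -> <>[]p):
s: p -> <>[]p is F. ✓
t: p -> <>[]p is T. ✗
u: p -> <>[]p is T. ✗
v: p -> <>[]p is T. ✗
w: p -> <>[]p is T. ✗
x: p -> <>[]p is T. ✗
— 1 world.

5 and 1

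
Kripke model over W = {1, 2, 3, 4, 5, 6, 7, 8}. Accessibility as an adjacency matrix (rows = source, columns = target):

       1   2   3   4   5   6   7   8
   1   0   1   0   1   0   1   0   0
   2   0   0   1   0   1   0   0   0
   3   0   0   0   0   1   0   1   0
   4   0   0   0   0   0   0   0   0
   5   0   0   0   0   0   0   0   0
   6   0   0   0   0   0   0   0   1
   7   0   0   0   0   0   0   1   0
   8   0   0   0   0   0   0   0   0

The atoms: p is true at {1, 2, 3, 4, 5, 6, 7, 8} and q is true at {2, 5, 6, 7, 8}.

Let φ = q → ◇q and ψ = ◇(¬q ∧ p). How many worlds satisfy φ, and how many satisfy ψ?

6 and 2

For q → ◇q:
1: q is F, ◇q is T. ✓
2: q is T, ◇q is T. ✓
3: q is F, ◇q is T. ✓
4: q is F, ◇q is F. ✓
5: q is T, ◇q is F. ✗
6: q is T, ◇q is T. ✓
7: q is T, ◇q is T. ✓
8: q is T, ◇q is F. ✗
— 6 worlds.
For ◇(¬q ∧ p):
1: successors {2, 4, 6}; ¬q ∧ p there: 2:F, 4:T, 6:F. ✓
2: successors {3, 5}; ¬q ∧ p there: 3:T, 5:F. ✓
3: successors {5, 7}; ¬q ∧ p there: 5:F, 7:F. ✗
4: no successors, so ◇(¬q ∧ p) fails. ✗
5: no successors, so ◇(¬q ∧ p) fails. ✗
6: successors {8}; ¬q ∧ p there: 8:F. ✗
7: successors {7}; ¬q ∧ p there: 7:F. ✗
8: no successors, so ◇(¬q ∧ p) fails. ✗
— 2 worlds.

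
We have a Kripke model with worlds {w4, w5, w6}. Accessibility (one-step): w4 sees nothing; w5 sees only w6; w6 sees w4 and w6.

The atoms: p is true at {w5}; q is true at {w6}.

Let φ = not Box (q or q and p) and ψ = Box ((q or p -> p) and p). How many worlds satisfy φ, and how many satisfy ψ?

For not Box (q or q and p):
w4: Box (q or q and p) is T. ✗
w5: Box (q or q and p) is T. ✗
w6: Box (q or q and p) is F. ✓
— 1 world.
For Box ((q or p -> p) and p):
w4: no successors, so Box ((q or p -> p) and p) holds vacuously. ✓
w5: successors {w6}; (q or p -> p) and p there: w6:F. ✗
w6: successors {w4, w6}; (q or p -> p) and p there: w4:F, w6:F. ✗
— 1 world.

1 and 1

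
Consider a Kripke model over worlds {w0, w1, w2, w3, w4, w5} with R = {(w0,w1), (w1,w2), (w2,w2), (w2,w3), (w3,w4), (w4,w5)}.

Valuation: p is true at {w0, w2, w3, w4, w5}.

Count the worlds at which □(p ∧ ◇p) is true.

w0: successors {w1}; p ∧ ◇p there: w1:F. ✗
w1: successors {w2}; p ∧ ◇p there: w2:T. ✓
w2: successors {w2, w3}; p ∧ ◇p there: w2:T, w3:T. ✓
w3: successors {w4}; p ∧ ◇p there: w4:T. ✓
w4: successors {w5}; p ∧ ◇p there: w5:F. ✗
w5: no successors, so □(p ∧ ◇p) holds vacuously. ✓
Satisfying worlds: {w1, w2, w3, w5}.

4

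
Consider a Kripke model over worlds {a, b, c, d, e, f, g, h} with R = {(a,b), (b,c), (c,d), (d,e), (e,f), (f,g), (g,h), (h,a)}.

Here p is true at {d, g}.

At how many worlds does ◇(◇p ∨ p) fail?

4

a: successors {b}; ◇p ∨ p there: b:F. ✗
b: successors {c}; ◇p ∨ p there: c:T. ✓
c: successors {d}; ◇p ∨ p there: d:T. ✓
d: successors {e}; ◇p ∨ p there: e:F. ✗
e: successors {f}; ◇p ∨ p there: f:T. ✓
f: successors {g}; ◇p ∨ p there: g:T. ✓
g: successors {h}; ◇p ∨ p there: h:F. ✗
h: successors {a}; ◇p ∨ p there: a:F. ✗
Satisfying worlds: {b, c, e, f}.
So ◇(◇p ∨ p) fails at the other 4 worlds.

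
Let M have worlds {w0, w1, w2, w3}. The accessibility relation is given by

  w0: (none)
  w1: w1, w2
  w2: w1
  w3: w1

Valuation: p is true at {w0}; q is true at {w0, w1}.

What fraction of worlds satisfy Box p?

1/4

w0: no successors, so Box p holds vacuously. ✓
w1: successors {w1, w2}; p there: w1:F, w2:F. ✗
w2: successors {w1}; p there: w1:F. ✗
w3: successors {w1}; p there: w1:F. ✗
That's 1 of 4 worlds, so 1/4.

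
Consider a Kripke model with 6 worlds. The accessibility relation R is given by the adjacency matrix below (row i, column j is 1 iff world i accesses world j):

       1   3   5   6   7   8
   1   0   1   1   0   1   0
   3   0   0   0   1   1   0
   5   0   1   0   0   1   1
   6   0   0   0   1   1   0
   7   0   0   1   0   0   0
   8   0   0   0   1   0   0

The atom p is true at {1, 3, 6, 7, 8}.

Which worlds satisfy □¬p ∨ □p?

{3, 5, 6, 7, 8}

1: □¬p is F, □p is F. ✗
3: □¬p is F, □p is T. ✓
5: □¬p is F, □p is T. ✓
6: □¬p is F, □p is T. ✓
7: □¬p is T, □p is F. ✓
8: □¬p is F, □p is T. ✓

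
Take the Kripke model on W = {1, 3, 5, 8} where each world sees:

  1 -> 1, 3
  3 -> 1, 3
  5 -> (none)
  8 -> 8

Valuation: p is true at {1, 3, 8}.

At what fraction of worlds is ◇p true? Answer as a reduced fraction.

3/4

1: successors {1, 3}; p there: 1:T, 3:T. ✓
3: successors {1, 3}; p there: 1:T, 3:T. ✓
5: no successors, so ◇p fails. ✗
8: successors {8}; p there: 8:T. ✓
That's 3 of 4 worlds, so 3/4.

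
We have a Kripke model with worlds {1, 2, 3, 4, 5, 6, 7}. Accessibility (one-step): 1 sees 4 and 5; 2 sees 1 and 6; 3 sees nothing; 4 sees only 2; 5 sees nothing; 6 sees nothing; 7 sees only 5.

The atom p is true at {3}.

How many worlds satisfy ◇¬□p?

3

1: successors {4, 5}; ¬□p there: 4:T, 5:F. ✓
2: successors {1, 6}; ¬□p there: 1:T, 6:F. ✓
3: no successors, so ◇¬□p fails. ✗
4: successors {2}; ¬□p there: 2:T. ✓
5: no successors, so ◇¬□p fails. ✗
6: no successors, so ◇¬□p fails. ✗
7: successors {5}; ¬□p there: 5:F. ✗
Satisfying worlds: {1, 2, 4}.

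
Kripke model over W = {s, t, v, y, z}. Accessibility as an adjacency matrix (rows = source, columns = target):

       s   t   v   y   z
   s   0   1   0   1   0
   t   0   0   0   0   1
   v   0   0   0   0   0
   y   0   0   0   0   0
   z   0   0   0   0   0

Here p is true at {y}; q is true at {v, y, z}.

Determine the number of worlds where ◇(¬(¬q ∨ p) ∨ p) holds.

s: successors {t, y}; ¬(¬q ∨ p) ∨ p there: t:F, y:T. ✓
t: successors {z}; ¬(¬q ∨ p) ∨ p there: z:T. ✓
v: no successors, so ◇(¬(¬q ∨ p) ∨ p) fails. ✗
y: no successors, so ◇(¬(¬q ∨ p) ∨ p) fails. ✗
z: no successors, so ◇(¬(¬q ∨ p) ∨ p) fails. ✗
Satisfying worlds: {s, t}.

2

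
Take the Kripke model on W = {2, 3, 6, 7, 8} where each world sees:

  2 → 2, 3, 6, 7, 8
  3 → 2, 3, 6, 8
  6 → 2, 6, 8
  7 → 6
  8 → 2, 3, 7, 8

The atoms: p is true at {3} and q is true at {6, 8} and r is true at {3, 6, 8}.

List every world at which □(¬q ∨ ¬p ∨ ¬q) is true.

{2, 3, 6, 7, 8}

2: successors {2, 3, 6, 7, 8}; ¬q ∨ ¬p ∨ ¬q there: 2:T, 3:T, 6:T, 7:T, 8:T. ✓
3: successors {2, 3, 6, 8}; ¬q ∨ ¬p ∨ ¬q there: 2:T, 3:T, 6:T, 8:T. ✓
6: successors {2, 6, 8}; ¬q ∨ ¬p ∨ ¬q there: 2:T, 6:T, 8:T. ✓
7: successors {6}; ¬q ∨ ¬p ∨ ¬q there: 6:T. ✓
8: successors {2, 3, 7, 8}; ¬q ∨ ¬p ∨ ¬q there: 2:T, 3:T, 7:T, 8:T. ✓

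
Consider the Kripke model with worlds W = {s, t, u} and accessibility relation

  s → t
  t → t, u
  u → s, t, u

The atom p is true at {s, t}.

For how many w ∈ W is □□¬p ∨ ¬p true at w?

1

s: □□¬p is F, ¬p is F. ✗
t: □□¬p is F, ¬p is F. ✗
u: □□¬p is F, ¬p is T. ✓
Satisfying worlds: {u}.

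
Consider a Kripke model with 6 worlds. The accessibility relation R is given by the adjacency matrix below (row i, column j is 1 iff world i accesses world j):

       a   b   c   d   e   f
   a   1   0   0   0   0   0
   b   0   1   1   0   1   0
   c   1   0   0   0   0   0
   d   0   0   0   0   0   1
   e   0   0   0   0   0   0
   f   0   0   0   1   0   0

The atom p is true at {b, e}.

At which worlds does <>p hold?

a: successors {a}; p there: a:F. ✗
b: successors {b, c, e}; p there: b:T, c:F, e:T. ✓
c: successors {a}; p there: a:F. ✗
d: successors {f}; p there: f:F. ✗
e: no successors, so <>p fails. ✗
f: successors {d}; p there: d:F. ✗

{b}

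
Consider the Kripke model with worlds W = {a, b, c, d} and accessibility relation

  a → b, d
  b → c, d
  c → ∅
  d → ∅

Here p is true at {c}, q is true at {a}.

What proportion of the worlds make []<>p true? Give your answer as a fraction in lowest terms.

1/2

a: successors {b, d}; <>p there: b:T, d:F. ✗
b: successors {c, d}; <>p there: c:F, d:F. ✗
c: no successors, so []<>p holds vacuously. ✓
d: no successors, so []<>p holds vacuously. ✓
That's 2 of 4 worlds, so 2/4 = 1/2.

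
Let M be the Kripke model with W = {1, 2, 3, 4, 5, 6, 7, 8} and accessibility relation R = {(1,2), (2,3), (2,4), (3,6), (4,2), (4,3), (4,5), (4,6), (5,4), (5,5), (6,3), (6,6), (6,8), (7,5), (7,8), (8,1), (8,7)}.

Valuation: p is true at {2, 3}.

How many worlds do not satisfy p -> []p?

1: p is F, []p is T. ✓
2: p is T, []p is F. ✗
3: p is T, []p is F. ✗
4: p is F, []p is F. ✓
5: p is F, []p is F. ✓
6: p is F, []p is F. ✓
7: p is F, []p is F. ✓
8: p is F, []p is F. ✓
Satisfying worlds: {1, 4, 5, 6, 7, 8}.
So p -> []p fails at the other 2 worlds.

2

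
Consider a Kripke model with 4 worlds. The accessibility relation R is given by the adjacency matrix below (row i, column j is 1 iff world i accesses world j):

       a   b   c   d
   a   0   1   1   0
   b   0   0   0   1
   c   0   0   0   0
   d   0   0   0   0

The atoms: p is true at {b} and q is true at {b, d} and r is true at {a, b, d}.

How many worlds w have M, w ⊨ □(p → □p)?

a: successors {b, c}; p → □p there: b:F, c:T. ✗
b: successors {d}; p → □p there: d:T. ✓
c: no successors, so □(p → □p) holds vacuously. ✓
d: no successors, so □(p → □p) holds vacuously. ✓
Satisfying worlds: {b, c, d}.

3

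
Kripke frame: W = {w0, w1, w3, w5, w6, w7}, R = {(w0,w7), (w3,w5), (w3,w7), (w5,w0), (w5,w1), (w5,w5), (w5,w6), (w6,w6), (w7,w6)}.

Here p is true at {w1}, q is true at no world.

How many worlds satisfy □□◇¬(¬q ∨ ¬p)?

w0: successors {w7}; □◇¬(¬q ∨ ¬p) there: w7:F. ✗
w1: no successors, so □□◇¬(¬q ∨ ¬p) holds vacuously. ✓
w3: successors {w5, w7}; □◇¬(¬q ∨ ¬p) there: w5:F, w7:F. ✗
w5: successors {w0, w1, w5, w6}; □◇¬(¬q ∨ ¬p) there: w0:F, w1:T, w5:F, w6:F. ✗
w6: successors {w6}; □◇¬(¬q ∨ ¬p) there: w6:F. ✗
w7: successors {w6}; □◇¬(¬q ∨ ¬p) there: w6:F. ✗
Satisfying worlds: {w1}.

1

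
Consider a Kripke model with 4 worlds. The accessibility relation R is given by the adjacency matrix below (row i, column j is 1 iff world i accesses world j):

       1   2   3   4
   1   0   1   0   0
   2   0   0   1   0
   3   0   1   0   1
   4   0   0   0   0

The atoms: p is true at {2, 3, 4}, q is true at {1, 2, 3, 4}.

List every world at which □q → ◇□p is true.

1: □q is T, ◇□p is T. ✓
2: □q is T, ◇□p is T. ✓
3: □q is T, ◇□p is T. ✓
4: □q is T, ◇□p is F. ✗

{1, 2, 3}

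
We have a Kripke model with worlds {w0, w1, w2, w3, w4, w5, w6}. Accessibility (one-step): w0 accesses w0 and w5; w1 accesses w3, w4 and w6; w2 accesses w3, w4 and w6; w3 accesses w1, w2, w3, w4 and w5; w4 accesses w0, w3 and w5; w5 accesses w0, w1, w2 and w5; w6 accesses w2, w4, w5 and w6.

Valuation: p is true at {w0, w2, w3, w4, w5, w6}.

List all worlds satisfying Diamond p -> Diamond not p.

{w3, w5}

w0: Diamond p is T, Diamond not p is F. ✗
w1: Diamond p is T, Diamond not p is F. ✗
w2: Diamond p is T, Diamond not p is F. ✗
w3: Diamond p is T, Diamond not p is T. ✓
w4: Diamond p is T, Diamond not p is F. ✗
w5: Diamond p is T, Diamond not p is T. ✓
w6: Diamond p is T, Diamond not p is F. ✗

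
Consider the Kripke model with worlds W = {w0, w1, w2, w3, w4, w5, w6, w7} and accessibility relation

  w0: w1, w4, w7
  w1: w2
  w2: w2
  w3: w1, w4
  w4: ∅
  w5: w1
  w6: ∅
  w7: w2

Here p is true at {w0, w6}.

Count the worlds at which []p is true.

w0: successors {w1, w4, w7}; p there: w1:F, w4:F, w7:F. ✗
w1: successors {w2}; p there: w2:F. ✗
w2: successors {w2}; p there: w2:F. ✗
w3: successors {w1, w4}; p there: w1:F, w4:F. ✗
w4: no successors, so []p holds vacuously. ✓
w5: successors {w1}; p there: w1:F. ✗
w6: no successors, so []p holds vacuously. ✓
w7: successors {w2}; p there: w2:F. ✗
Satisfying worlds: {w4, w6}.

2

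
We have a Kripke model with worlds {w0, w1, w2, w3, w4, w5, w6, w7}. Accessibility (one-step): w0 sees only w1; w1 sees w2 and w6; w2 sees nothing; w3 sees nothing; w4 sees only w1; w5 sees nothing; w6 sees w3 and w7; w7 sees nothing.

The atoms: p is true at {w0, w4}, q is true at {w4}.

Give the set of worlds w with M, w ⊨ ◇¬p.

{w0, w1, w4, w6}

w0: successors {w1}; ¬p there: w1:T. ✓
w1: successors {w2, w6}; ¬p there: w2:T, w6:T. ✓
w2: no successors, so ◇¬p fails. ✗
w3: no successors, so ◇¬p fails. ✗
w4: successors {w1}; ¬p there: w1:T. ✓
w5: no successors, so ◇¬p fails. ✗
w6: successors {w3, w7}; ¬p there: w3:T, w7:T. ✓
w7: no successors, so ◇¬p fails. ✗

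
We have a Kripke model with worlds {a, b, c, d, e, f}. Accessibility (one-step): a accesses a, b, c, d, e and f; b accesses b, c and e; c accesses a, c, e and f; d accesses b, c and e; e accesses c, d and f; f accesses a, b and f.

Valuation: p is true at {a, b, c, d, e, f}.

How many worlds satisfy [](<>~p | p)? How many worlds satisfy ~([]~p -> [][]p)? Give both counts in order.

For [](<>~p | p):
a: successors {a, b, c, d, e, f}; <>~p | p there: a:T, b:T, c:T, d:T, e:T, f:T. ✓
b: successors {b, c, e}; <>~p | p there: b:T, c:T, e:T. ✓
c: successors {a, c, e, f}; <>~p | p there: a:T, c:T, e:T, f:T. ✓
d: successors {b, c, e}; <>~p | p there: b:T, c:T, e:T. ✓
e: successors {c, d, f}; <>~p | p there: c:T, d:T, f:T. ✓
f: successors {a, b, f}; <>~p | p there: a:T, b:T, f:T. ✓
— 6 worlds.
For ~([]~p -> [][]p):
a: []~p -> [][]p is T. ✗
b: []~p -> [][]p is T. ✗
c: []~p -> [][]p is T. ✗
d: []~p -> [][]p is T. ✗
e: []~p -> [][]p is T. ✗
f: []~p -> [][]p is T. ✗
— 0 worlds.

6 and 0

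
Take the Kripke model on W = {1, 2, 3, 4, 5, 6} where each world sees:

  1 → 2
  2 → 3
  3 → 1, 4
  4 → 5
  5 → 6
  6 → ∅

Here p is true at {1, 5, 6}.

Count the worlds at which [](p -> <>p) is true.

1: successors {2}; p -> <>p there: 2:T. ✓
2: successors {3}; p -> <>p there: 3:T. ✓
3: successors {1, 4}; p -> <>p there: 1:F, 4:T. ✗
4: successors {5}; p -> <>p there: 5:T. ✓
5: successors {6}; p -> <>p there: 6:F. ✗
6: no successors, so [](p -> <>p) holds vacuously. ✓
Satisfying worlds: {1, 2, 4, 6}.

4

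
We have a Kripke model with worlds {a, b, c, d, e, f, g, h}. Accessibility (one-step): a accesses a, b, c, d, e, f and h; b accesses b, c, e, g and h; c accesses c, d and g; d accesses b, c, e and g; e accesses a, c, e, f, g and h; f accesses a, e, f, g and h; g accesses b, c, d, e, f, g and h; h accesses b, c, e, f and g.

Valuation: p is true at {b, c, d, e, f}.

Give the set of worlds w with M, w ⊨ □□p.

a: successors {a, b, c, d, e, f, h}; □p there: a:F, b:F, c:F, d:F, e:F, f:F, h:F. ✗
b: successors {b, c, e, g, h}; □p there: b:F, c:F, e:F, g:F, h:F. ✗
c: successors {c, d, g}; □p there: c:F, d:F, g:F. ✗
d: successors {b, c, e, g}; □p there: b:F, c:F, e:F, g:F. ✗
e: successors {a, c, e, f, g, h}; □p there: a:F, c:F, e:F, f:F, g:F, h:F. ✗
f: successors {a, e, f, g, h}; □p there: a:F, e:F, f:F, g:F, h:F. ✗
g: successors {b, c, d, e, f, g, h}; □p there: b:F, c:F, d:F, e:F, f:F, g:F, h:F. ✗
h: successors {b, c, e, f, g}; □p there: b:F, c:F, e:F, f:F, g:F. ✗

∅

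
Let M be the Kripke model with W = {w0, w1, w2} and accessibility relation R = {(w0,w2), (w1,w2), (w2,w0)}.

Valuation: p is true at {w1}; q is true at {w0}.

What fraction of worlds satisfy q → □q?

2/3

w0: q is T, □q is F. ✗
w1: q is F, □q is F. ✓
w2: q is F, □q is T. ✓
That's 2 of 3 worlds, so 2/3.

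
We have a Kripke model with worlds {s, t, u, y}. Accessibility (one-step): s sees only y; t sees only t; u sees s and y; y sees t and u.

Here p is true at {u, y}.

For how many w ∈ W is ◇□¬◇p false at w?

s: successors {y}; □¬◇p there: y:F. ✗
t: successors {t}; □¬◇p there: t:T. ✓
u: successors {s, y}; □¬◇p there: s:F, y:F. ✗
y: successors {t, u}; □¬◇p there: t:T, u:F. ✓
Satisfying worlds: {t, y}.
So ◇□¬◇p fails at the other 2 worlds.

2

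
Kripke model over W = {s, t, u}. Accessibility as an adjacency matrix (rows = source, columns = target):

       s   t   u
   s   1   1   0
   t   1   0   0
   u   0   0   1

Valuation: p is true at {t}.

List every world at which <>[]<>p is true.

{s}

s: successors {s, t}; []<>p there: s:F, t:T. ✓
t: successors {s}; []<>p there: s:F. ✗
u: successors {u}; []<>p there: u:F. ✗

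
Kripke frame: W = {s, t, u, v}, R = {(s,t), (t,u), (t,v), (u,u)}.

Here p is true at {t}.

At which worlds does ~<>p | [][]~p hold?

{s, t, u, v}

s: ~<>p is F, [][]~p is T. ✓
t: ~<>p is T, [][]~p is T. ✓
u: ~<>p is T, [][]~p is T. ✓
v: ~<>p is T, [][]~p is T. ✓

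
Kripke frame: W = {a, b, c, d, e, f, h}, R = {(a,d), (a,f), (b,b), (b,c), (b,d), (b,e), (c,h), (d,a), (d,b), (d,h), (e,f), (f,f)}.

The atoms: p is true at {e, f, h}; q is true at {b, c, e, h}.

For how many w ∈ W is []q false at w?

5

a: successors {d, f}; q there: d:F, f:F. ✗
b: successors {b, c, d, e}; q there: b:T, c:T, d:F, e:T. ✗
c: successors {h}; q there: h:T. ✓
d: successors {a, b, h}; q there: a:F, b:T, h:T. ✗
e: successors {f}; q there: f:F. ✗
f: successors {f}; q there: f:F. ✗
h: no successors, so []q holds vacuously. ✓
Satisfying worlds: {c, h}.
So []q fails at the other 5 worlds.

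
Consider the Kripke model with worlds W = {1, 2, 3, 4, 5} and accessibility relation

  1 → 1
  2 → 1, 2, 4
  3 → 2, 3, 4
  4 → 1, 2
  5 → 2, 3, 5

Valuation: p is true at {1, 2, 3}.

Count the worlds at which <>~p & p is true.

2

1: <>~p is F, p is T. ✗
2: <>~p is T, p is T. ✓
3: <>~p is T, p is T. ✓
4: <>~p is F, p is F. ✗
5: <>~p is T, p is F. ✗
Satisfying worlds: {2, 3}.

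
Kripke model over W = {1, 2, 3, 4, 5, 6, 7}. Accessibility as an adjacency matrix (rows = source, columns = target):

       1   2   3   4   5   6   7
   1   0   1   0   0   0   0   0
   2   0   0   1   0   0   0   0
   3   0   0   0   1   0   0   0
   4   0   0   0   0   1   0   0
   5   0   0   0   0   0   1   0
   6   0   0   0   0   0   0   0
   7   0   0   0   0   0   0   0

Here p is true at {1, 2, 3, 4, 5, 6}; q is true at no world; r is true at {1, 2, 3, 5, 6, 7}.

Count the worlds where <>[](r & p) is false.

3

1: successors {2}; [](r & p) there: 2:T. ✓
2: successors {3}; [](r & p) there: 3:F. ✗
3: successors {4}; [](r & p) there: 4:T. ✓
4: successors {5}; [](r & p) there: 5:T. ✓
5: successors {6}; [](r & p) there: 6:T. ✓
6: no successors, so <>[](r & p) fails. ✗
7: no successors, so <>[](r & p) fails. ✗
Satisfying worlds: {1, 3, 4, 5}.
So <>[](r & p) fails at the other 3 worlds.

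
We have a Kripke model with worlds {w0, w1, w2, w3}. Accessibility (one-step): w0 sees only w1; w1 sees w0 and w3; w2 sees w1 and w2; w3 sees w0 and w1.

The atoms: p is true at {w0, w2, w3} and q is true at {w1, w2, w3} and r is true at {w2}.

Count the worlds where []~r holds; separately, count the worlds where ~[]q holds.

For []~r:
w0: successors {w1}; ~r there: w1:T. ✓
w1: successors {w0, w3}; ~r there: w0:T, w3:T. ✓
w2: successors {w1, w2}; ~r there: w1:T, w2:F. ✗
w3: successors {w0, w1}; ~r there: w0:T, w1:T. ✓
— 3 worlds.
For ~[]q:
w0: []q is T. ✗
w1: []q is F. ✓
w2: []q is T. ✗
w3: []q is F. ✓
— 2 worlds.

3 and 2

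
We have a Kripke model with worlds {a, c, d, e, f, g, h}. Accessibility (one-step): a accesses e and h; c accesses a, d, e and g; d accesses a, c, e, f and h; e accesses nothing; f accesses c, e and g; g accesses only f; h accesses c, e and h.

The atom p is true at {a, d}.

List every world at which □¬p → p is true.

{a, c, d}

a: □¬p is T, p is T. ✓
c: □¬p is F, p is F. ✓
d: □¬p is F, p is T. ✓
e: □¬p is T, p is F. ✗
f: □¬p is T, p is F. ✗
g: □¬p is T, p is F. ✗
h: □¬p is T, p is F. ✗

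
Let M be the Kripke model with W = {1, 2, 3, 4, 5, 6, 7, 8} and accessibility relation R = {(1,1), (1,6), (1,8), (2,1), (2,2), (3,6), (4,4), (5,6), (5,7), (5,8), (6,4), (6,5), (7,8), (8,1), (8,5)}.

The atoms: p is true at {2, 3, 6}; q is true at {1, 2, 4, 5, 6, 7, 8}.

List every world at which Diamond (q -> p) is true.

{1, 2, 3, 5}

1: successors {1, 6, 8}; q -> p there: 1:F, 6:T, 8:F. ✓
2: successors {1, 2}; q -> p there: 1:F, 2:T. ✓
3: successors {6}; q -> p there: 6:T. ✓
4: successors {4}; q -> p there: 4:F. ✗
5: successors {6, 7, 8}; q -> p there: 6:T, 7:F, 8:F. ✓
6: successors {4, 5}; q -> p there: 4:F, 5:F. ✗
7: successors {8}; q -> p there: 8:F. ✗
8: successors {1, 5}; q -> p there: 1:F, 5:F. ✗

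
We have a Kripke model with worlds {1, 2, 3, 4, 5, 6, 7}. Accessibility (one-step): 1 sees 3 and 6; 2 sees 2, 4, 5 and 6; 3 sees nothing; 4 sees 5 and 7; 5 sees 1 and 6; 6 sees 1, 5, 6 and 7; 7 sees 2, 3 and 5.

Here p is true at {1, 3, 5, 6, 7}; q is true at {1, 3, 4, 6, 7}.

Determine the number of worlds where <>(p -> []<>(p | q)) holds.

6

1: successors {3, 6}; p -> []<>(p | q) there: 3:T, 6:T. ✓
2: successors {2, 4, 5, 6}; p -> []<>(p | q) there: 2:T, 4:T, 5:T, 6:T. ✓
3: no successors, so <>(p -> []<>(p | q)) fails. ✗
4: successors {5, 7}; p -> []<>(p | q) there: 5:T, 7:F. ✓
5: successors {1, 6}; p -> []<>(p | q) there: 1:F, 6:T. ✓
6: successors {1, 5, 6, 7}; p -> []<>(p | q) there: 1:F, 5:T, 6:T, 7:F. ✓
7: successors {2, 3, 5}; p -> []<>(p | q) there: 2:T, 3:T, 5:T. ✓
Satisfying worlds: {1, 2, 4, 5, 6, 7}.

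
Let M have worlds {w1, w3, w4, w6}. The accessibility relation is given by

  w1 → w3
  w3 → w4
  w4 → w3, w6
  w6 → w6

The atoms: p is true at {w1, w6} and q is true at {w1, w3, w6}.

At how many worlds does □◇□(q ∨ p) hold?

4

w1: successors {w3}; ◇□(q ∨ p) there: w3:T. ✓
w3: successors {w4}; ◇□(q ∨ p) there: w4:T. ✓
w4: successors {w3, w6}; ◇□(q ∨ p) there: w3:T, w6:T. ✓
w6: successors {w6}; ◇□(q ∨ p) there: w6:T. ✓
Satisfying worlds: {w1, w3, w4, w6}.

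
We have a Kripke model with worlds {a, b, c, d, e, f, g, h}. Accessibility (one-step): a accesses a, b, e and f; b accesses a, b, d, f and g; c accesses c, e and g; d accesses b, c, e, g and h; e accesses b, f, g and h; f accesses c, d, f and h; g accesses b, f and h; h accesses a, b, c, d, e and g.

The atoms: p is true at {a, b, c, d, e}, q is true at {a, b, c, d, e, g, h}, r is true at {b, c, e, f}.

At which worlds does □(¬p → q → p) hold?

a: successors {a, b, e, f}; ¬p → q → p there: a:T, b:T, e:T, f:T. ✓
b: successors {a, b, d, f, g}; ¬p → q → p there: a:T, b:T, d:T, f:T, g:F. ✗
c: successors {c, e, g}; ¬p → q → p there: c:T, e:T, g:F. ✗
d: successors {b, c, e, g, h}; ¬p → q → p there: b:T, c:T, e:T, g:F, h:F. ✗
e: successors {b, f, g, h}; ¬p → q → p there: b:T, f:T, g:F, h:F. ✗
f: successors {c, d, f, h}; ¬p → q → p there: c:T, d:T, f:T, h:F. ✗
g: successors {b, f, h}; ¬p → q → p there: b:T, f:T, h:F. ✗
h: successors {a, b, c, d, e, g}; ¬p → q → p there: a:T, b:T, c:T, d:T, e:T, g:F. ✗

{a}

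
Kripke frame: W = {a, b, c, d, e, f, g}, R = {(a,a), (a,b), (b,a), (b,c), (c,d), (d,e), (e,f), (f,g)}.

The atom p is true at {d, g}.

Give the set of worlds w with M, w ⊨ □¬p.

{a, b, d, e, g}

a: successors {a, b}; ¬p there: a:T, b:T. ✓
b: successors {a, c}; ¬p there: a:T, c:T. ✓
c: successors {d}; ¬p there: d:F. ✗
d: successors {e}; ¬p there: e:T. ✓
e: successors {f}; ¬p there: f:T. ✓
f: successors {g}; ¬p there: g:F. ✗
g: no successors, so □¬p holds vacuously. ✓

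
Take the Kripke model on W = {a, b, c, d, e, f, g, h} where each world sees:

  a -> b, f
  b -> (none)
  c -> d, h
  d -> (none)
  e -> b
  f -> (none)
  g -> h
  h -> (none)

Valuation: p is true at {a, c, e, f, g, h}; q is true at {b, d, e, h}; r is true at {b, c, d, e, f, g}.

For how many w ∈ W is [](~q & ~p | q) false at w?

1

a: successors {b, f}; ~q & ~p | q there: b:T, f:F. ✗
b: no successors, so [](~q & ~p | q) holds vacuously. ✓
c: successors {d, h}; ~q & ~p | q there: d:T, h:T. ✓
d: no successors, so [](~q & ~p | q) holds vacuously. ✓
e: successors {b}; ~q & ~p | q there: b:T. ✓
f: no successors, so [](~q & ~p | q) holds vacuously. ✓
g: successors {h}; ~q & ~p | q there: h:T. ✓
h: no successors, so [](~q & ~p | q) holds vacuously. ✓
Satisfying worlds: {b, c, d, e, f, g, h}.
So [](~q & ~p | q) fails at the other 1 world.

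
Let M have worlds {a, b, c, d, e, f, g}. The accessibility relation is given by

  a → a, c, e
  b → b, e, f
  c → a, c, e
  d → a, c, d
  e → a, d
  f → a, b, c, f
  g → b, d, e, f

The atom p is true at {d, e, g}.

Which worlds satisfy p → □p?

a: p is F, □p is F. ✓
b: p is F, □p is F. ✓
c: p is F, □p is F. ✓
d: p is T, □p is F. ✗
e: p is T, □p is F. ✗
f: p is F, □p is F. ✓
g: p is T, □p is F. ✗

{a, b, c, f}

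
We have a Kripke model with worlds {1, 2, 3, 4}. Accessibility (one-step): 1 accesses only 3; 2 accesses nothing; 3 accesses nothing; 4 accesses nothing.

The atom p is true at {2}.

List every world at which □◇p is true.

1: successors {3}; ◇p there: 3:F. ✗
2: no successors, so □◇p holds vacuously. ✓
3: no successors, so □◇p holds vacuously. ✓
4: no successors, so □◇p holds vacuously. ✓

{2, 3, 4}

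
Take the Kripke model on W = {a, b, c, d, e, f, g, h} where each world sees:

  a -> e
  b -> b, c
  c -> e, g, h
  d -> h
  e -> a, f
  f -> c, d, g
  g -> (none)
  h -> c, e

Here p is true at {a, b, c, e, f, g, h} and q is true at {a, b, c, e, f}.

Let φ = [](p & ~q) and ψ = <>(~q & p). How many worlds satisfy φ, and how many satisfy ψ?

2 and 3

For [](p & ~q):
a: successors {e}; p & ~q there: e:F. ✗
b: successors {b, c}; p & ~q there: b:F, c:F. ✗
c: successors {e, g, h}; p & ~q there: e:F, g:T, h:T. ✗
d: successors {h}; p & ~q there: h:T. ✓
e: successors {a, f}; p & ~q there: a:F, f:F. ✗
f: successors {c, d, g}; p & ~q there: c:F, d:F, g:T. ✗
g: no successors, so [](p & ~q) holds vacuously. ✓
h: successors {c, e}; p & ~q there: c:F, e:F. ✗
— 2 worlds.
For <>(~q & p):
a: successors {e}; ~q & p there: e:F. ✗
b: successors {b, c}; ~q & p there: b:F, c:F. ✗
c: successors {e, g, h}; ~q & p there: e:F, g:T, h:T. ✓
d: successors {h}; ~q & p there: h:T. ✓
e: successors {a, f}; ~q & p there: a:F, f:F. ✗
f: successors {c, d, g}; ~q & p there: c:F, d:F, g:T. ✓
g: no successors, so <>(~q & p) fails. ✗
h: successors {c, e}; ~q & p there: c:F, e:F. ✗
— 3 worlds.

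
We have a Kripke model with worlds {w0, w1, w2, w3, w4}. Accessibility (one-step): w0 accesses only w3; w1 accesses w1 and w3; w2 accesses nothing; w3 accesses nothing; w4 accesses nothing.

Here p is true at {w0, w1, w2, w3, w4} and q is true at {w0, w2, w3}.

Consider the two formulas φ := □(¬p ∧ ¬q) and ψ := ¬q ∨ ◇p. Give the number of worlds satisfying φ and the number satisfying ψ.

3 and 3

For □(¬p ∧ ¬q):
w0: successors {w3}; ¬p ∧ ¬q there: w3:F. ✗
w1: successors {w1, w3}; ¬p ∧ ¬q there: w1:F, w3:F. ✗
w2: no successors, so □(¬p ∧ ¬q) holds vacuously. ✓
w3: no successors, so □(¬p ∧ ¬q) holds vacuously. ✓
w4: no successors, so □(¬p ∧ ¬q) holds vacuously. ✓
— 3 worlds.
For ¬q ∨ ◇p:
w0: ¬q is F, ◇p is T. ✓
w1: ¬q is T, ◇p is T. ✓
w2: ¬q is F, ◇p is F. ✗
w3: ¬q is F, ◇p is F. ✗
w4: ¬q is T, ◇p is F. ✓
— 3 worlds.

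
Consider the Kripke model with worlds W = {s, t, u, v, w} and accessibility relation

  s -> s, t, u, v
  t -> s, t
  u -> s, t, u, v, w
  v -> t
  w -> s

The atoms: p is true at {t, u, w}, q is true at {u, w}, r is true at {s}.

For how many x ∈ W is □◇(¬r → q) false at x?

s: successors {s, t, u, v}; ◇(¬r → q) there: s:T, t:T, u:T, v:F. ✗
t: successors {s, t}; ◇(¬r → q) there: s:T, t:T. ✓
u: successors {s, t, u, v, w}; ◇(¬r → q) there: s:T, t:T, u:T, v:F, w:T. ✗
v: successors {t}; ◇(¬r → q) there: t:T. ✓
w: successors {s}; ◇(¬r → q) there: s:T. ✓
Satisfying worlds: {t, v, w}.
So □◇(¬r → q) fails at the other 2 worlds.

2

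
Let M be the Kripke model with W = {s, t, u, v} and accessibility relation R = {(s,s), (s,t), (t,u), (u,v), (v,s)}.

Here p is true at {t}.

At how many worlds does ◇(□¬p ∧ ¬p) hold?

s: successors {s, t}; □¬p ∧ ¬p there: s:F, t:F. ✗
t: successors {u}; □¬p ∧ ¬p there: u:T. ✓
u: successors {v}; □¬p ∧ ¬p there: v:T. ✓
v: successors {s}; □¬p ∧ ¬p there: s:F. ✗
Satisfying worlds: {t, u}.

2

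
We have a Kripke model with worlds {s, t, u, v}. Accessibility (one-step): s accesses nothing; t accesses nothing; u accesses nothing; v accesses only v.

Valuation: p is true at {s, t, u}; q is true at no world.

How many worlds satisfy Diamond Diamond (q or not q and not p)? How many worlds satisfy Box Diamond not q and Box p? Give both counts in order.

1 and 3

For Diamond Diamond (q or not q and not p):
s: no successors, so Diamond Diamond (q or not q and not p) fails. ✗
t: no successors, so Diamond Diamond (q or not q and not p) fails. ✗
u: no successors, so Diamond Diamond (q or not q and not p) fails. ✗
v: successors {v}; Diamond (q or not q and not p) there: v:T. ✓
— 1 world.
For Box Diamond not q and Box p:
s: Box Diamond not q is T, Box p is T. ✓
t: Box Diamond not q is T, Box p is T. ✓
u: Box Diamond not q is T, Box p is T. ✓
v: Box Diamond not q is T, Box p is F. ✗
— 3 worlds.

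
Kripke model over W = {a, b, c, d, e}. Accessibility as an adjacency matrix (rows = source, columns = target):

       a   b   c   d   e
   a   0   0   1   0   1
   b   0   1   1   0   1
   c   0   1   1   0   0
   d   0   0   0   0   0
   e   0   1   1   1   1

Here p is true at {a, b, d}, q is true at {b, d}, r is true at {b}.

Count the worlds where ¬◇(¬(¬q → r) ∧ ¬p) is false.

a: ◇(¬(¬q → r) ∧ ¬p) is T. ✗
b: ◇(¬(¬q → r) ∧ ¬p) is T. ✗
c: ◇(¬(¬q → r) ∧ ¬p) is T. ✗
d: ◇(¬(¬q → r) ∧ ¬p) is F. ✓
e: ◇(¬(¬q → r) ∧ ¬p) is T. ✗
Satisfying worlds: {d}.
So ¬◇(¬(¬q → r) ∧ ¬p) fails at the other 4 worlds.

4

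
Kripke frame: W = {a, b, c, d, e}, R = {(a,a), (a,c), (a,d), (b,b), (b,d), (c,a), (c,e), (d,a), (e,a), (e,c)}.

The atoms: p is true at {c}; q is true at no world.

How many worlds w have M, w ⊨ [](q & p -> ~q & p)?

5

a: successors {a, c, d}; q & p -> ~q & p there: a:T, c:T, d:T. ✓
b: successors {b, d}; q & p -> ~q & p there: b:T, d:T. ✓
c: successors {a, e}; q & p -> ~q & p there: a:T, e:T. ✓
d: successors {a}; q & p -> ~q & p there: a:T. ✓
e: successors {a, c}; q & p -> ~q & p there: a:T, c:T. ✓
Satisfying worlds: {a, b, c, d, e}.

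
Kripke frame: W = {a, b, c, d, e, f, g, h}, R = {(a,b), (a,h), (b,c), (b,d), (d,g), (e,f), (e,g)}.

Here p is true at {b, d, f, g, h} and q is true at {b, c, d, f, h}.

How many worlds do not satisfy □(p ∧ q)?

a: successors {b, h}; p ∧ q there: b:T, h:T. ✓
b: successors {c, d}; p ∧ q there: c:F, d:T. ✗
c: no successors, so □(p ∧ q) holds vacuously. ✓
d: successors {g}; p ∧ q there: g:F. ✗
e: successors {f, g}; p ∧ q there: f:T, g:F. ✗
f: no successors, so □(p ∧ q) holds vacuously. ✓
g: no successors, so □(p ∧ q) holds vacuously. ✓
h: no successors, so □(p ∧ q) holds vacuously. ✓
Satisfying worlds: {a, c, f, g, h}.
So □(p ∧ q) fails at the other 3 worlds.

3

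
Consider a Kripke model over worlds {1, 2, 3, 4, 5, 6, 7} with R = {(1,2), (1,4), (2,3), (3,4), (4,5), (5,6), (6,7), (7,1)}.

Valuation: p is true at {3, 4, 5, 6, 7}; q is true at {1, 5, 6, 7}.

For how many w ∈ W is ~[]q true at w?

3

1: []q is F. ✓
2: []q is F. ✓
3: []q is F. ✓
4: []q is T. ✗
5: []q is T. ✗
6: []q is T. ✗
7: []q is T. ✗
Satisfying worlds: {1, 2, 3}.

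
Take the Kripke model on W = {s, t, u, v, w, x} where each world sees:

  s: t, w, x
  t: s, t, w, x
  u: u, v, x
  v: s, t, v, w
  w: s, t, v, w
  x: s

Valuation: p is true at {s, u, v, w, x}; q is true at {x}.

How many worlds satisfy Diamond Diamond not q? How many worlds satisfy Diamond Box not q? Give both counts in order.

For Diamond Diamond not q:
s: successors {t, w, x}; Diamond not q there: t:T, w:T, x:T. ✓
t: successors {s, t, w, x}; Diamond not q there: s:T, t:T, w:T, x:T. ✓
u: successors {u, v, x}; Diamond not q there: u:T, v:T, x:T. ✓
v: successors {s, t, v, w}; Diamond not q there: s:T, t:T, v:T, w:T. ✓
w: successors {s, t, v, w}; Diamond not q there: s:T, t:T, v:T, w:T. ✓
x: successors {s}; Diamond not q there: s:T. ✓
— 6 worlds.
For Diamond Box not q:
s: successors {t, w, x}; Box not q there: t:F, w:T, x:T. ✓
t: successors {s, t, w, x}; Box not q there: s:F, t:F, w:T, x:T. ✓
u: successors {u, v, x}; Box not q there: u:F, v:T, x:T. ✓
v: successors {s, t, v, w}; Box not q there: s:F, t:F, v:T, w:T. ✓
w: successors {s, t, v, w}; Box not q there: s:F, t:F, v:T, w:T. ✓
x: successors {s}; Box not q there: s:F. ✗
— 5 worlds.

6 and 5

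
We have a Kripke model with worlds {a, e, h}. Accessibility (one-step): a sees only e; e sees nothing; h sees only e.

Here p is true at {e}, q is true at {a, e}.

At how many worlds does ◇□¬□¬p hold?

a: successors {e}; □¬□¬p there: e:T. ✓
e: no successors, so ◇□¬□¬p fails. ✗
h: successors {e}; □¬□¬p there: e:T. ✓
Satisfying worlds: {a, h}.

2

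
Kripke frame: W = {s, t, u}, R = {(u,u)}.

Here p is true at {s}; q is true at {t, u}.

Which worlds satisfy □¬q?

{s, t}

s: no successors, so □¬q holds vacuously. ✓
t: no successors, so □¬q holds vacuously. ✓
u: successors {u}; ¬q there: u:F. ✗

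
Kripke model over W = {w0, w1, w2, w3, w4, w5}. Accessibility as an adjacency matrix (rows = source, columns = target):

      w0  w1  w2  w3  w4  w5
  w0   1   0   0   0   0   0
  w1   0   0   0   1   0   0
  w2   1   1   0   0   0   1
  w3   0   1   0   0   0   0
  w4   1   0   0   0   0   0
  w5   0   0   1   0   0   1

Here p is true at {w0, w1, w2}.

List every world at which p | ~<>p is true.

w0: p is T, ~<>p is F. ✓
w1: p is T, ~<>p is T. ✓
w2: p is T, ~<>p is F. ✓
w3: p is F, ~<>p is F. ✗
w4: p is F, ~<>p is F. ✗
w5: p is F, ~<>p is F. ✗

{w0, w1, w2}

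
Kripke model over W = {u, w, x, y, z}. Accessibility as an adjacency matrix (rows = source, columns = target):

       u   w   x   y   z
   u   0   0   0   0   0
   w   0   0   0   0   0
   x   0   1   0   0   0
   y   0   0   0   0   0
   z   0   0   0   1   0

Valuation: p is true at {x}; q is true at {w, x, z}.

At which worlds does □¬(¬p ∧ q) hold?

u: no successors, so □¬(¬p ∧ q) holds vacuously. ✓
w: no successors, so □¬(¬p ∧ q) holds vacuously. ✓
x: successors {w}; ¬(¬p ∧ q) there: w:F. ✗
y: no successors, so □¬(¬p ∧ q) holds vacuously. ✓
z: successors {y}; ¬(¬p ∧ q) there: y:T. ✓

{u, w, y, z}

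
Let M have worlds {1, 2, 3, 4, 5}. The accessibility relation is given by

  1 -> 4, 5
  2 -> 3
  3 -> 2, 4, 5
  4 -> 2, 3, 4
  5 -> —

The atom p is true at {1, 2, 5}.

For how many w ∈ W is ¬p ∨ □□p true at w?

3

1: ¬p is F, □□p is F. ✗
2: ¬p is F, □□p is F. ✗
3: ¬p is T, □□p is F. ✓
4: ¬p is T, □□p is F. ✓
5: ¬p is F, □□p is T. ✓
Satisfying worlds: {3, 4, 5}.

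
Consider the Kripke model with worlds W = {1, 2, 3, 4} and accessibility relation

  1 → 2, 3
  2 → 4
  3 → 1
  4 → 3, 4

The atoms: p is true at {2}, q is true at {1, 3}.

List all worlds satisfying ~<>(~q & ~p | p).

{3}

1: <>(~q & ~p | p) is T. ✗
2: <>(~q & ~p | p) is T. ✗
3: <>(~q & ~p | p) is F. ✓
4: <>(~q & ~p | p) is T. ✗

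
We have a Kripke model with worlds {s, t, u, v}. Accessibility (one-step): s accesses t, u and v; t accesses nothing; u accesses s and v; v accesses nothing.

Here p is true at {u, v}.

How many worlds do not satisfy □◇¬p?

2

s: successors {t, u, v}; ◇¬p there: t:F, u:T, v:F. ✗
t: no successors, so □◇¬p holds vacuously. ✓
u: successors {s, v}; ◇¬p there: s:T, v:F. ✗
v: no successors, so □◇¬p holds vacuously. ✓
Satisfying worlds: {t, v}.
So □◇¬p fails at the other 2 worlds.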